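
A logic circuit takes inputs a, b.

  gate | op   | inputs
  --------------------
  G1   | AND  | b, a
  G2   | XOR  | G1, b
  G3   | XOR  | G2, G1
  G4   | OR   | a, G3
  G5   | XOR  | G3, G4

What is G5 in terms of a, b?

(((b AND a) XOR b) XOR (b AND a)) XOR (a OR (((b AND a) XOR b) XOR (b AND a)))

G1 = b AND a
G2 = G1 XOR b = (b AND a) XOR b
G3 = G2 XOR G1 = ((b AND a) XOR b) XOR (b AND a)
G4 = a OR G3 = a OR (((b AND a) XOR b) XOR (b AND a))
G5 = G3 XOR G4 = (((b AND a) XOR b) XOR (b AND a)) XOR (a OR (((b AND a) XOR b) XOR (b AND a)))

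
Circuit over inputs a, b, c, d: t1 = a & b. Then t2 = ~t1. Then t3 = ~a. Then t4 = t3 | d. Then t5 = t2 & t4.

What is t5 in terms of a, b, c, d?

~(a & b) & (~a | d)

t1 = a & b
t2 = ~t1 = ~(a & b)
t3 = ~a
t4 = t3 | d = ~a | d
t5 = t2 & t4 = ~(a & b) & (~a | d)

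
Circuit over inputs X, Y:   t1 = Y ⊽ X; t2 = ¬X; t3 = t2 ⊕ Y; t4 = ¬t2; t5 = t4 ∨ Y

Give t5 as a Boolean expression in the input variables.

¬¬X ∨ Y

t2 = ¬X
t4 = ¬t2 = ¬¬X
t5 = t4 ∨ Y = ¬¬X ∨ Y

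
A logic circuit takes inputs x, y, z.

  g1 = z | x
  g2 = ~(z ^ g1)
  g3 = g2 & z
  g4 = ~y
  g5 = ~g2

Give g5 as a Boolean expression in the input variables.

~(~(z ^ (z | x)))

g1 = z | x
g2 = ~(z ^ g1) = ~(z ^ (z | x))
g5 = ~g2 = ~(~(z ^ (z | x)))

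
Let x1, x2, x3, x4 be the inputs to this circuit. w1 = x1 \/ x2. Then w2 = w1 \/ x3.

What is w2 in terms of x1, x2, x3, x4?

w1 = x1 \/ x2
w2 = w1 \/ x3 = (x1 \/ x2) \/ x3

(x1 \/ x2) \/ x3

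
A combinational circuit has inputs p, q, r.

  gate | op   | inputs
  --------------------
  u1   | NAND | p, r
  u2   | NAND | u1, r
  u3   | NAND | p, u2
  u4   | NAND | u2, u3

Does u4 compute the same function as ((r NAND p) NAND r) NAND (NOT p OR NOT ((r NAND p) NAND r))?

Yes

u1 = p NAND r
u2 = u1 NAND r = (p NAND r) NAND r
u3 = p NAND u2 = p NAND ((p NAND r) NAND r)
u4 = u2 NAND u3 = ((p NAND r) NAND r) NAND (p NAND ((p NAND r) NAND r))
At p=0, q=0, r=0: circuit gives 0, formula gives 0.
At p=0, q=0, r=1: circuit gives 1, formula gives 1.
Agrees on all 8 inputs.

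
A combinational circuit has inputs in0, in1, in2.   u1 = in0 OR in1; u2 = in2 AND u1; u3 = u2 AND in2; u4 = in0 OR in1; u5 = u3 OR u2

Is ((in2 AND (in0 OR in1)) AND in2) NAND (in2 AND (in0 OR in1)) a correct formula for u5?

No

u1 = in0 OR in1
u2 = in2 AND u1 = in2 AND (in0 OR in1)
u3 = u2 AND in2 = (in2 AND (in0 OR in1)) AND in2
u5 = u3 OR u2 = ((in2 AND (in0 OR in1)) AND in2) OR (in2 AND (in0 OR in1))
At in0=0, in1=0, in2=0: circuit gives 0, formula gives 1.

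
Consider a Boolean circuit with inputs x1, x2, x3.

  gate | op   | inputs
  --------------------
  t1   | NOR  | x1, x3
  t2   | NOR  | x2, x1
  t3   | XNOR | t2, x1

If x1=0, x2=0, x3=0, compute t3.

0

t2 = 0 NOR 0 = 1
t3 = 1 XNOR 0 = 0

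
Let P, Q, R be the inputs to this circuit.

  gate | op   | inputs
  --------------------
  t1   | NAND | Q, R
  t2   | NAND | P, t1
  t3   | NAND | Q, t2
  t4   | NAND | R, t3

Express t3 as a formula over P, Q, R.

Q NAND (P NAND (Q NAND R))

t1 = Q NAND R
t2 = P NAND t1 = P NAND (Q NAND R)
t3 = Q NAND t2 = Q NAND (P NAND (Q NAND R))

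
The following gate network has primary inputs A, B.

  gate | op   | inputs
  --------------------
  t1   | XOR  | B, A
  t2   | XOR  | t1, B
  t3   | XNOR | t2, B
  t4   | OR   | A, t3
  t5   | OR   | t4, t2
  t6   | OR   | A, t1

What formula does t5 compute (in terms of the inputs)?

t1 = B XOR A
t2 = t1 XOR B = (B XOR A) XOR B
t3 = t2 XNOR B = ((B XOR A) XOR B) XNOR B
t4 = A OR t3 = A OR (((B XOR A) XOR B) XNOR B)
t5 = t4 OR t2 = (A OR (((B XOR A) XOR B) XNOR B)) OR ((B XOR A) XOR B)

(A OR (((B XOR A) XOR B) XNOR B)) OR ((B XOR A) XOR B)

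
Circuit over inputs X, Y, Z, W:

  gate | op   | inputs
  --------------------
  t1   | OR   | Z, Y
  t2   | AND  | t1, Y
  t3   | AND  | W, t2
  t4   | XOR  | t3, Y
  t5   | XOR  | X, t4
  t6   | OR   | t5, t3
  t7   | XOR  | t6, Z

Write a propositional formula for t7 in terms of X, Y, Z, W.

((X XOR ((W AND ((Z OR Y) AND Y)) XOR Y)) OR (W AND ((Z OR Y) AND Y))) XOR Z

t1 = Z OR Y
t2 = t1 AND Y = (Z OR Y) AND Y
t3 = W AND t2 = W AND ((Z OR Y) AND Y)
t4 = t3 XOR Y = (W AND ((Z OR Y) AND Y)) XOR Y
t5 = X XOR t4 = X XOR ((W AND ((Z OR Y) AND Y)) XOR Y)
t6 = t5 OR t3 = (X XOR ((W AND ((Z OR Y) AND Y)) XOR Y)) OR (W AND ((Z OR Y) AND Y))
t7 = t6 XOR Z = ((X XOR ((W AND ((Z OR Y) AND Y)) XOR Y)) OR (W AND ((Z OR Y) AND Y))) XOR Z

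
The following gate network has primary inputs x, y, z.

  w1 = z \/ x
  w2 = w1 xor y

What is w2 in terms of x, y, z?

w1 = z \/ x
w2 = w1 xor y = (z \/ x) xor y

(z \/ x) xor y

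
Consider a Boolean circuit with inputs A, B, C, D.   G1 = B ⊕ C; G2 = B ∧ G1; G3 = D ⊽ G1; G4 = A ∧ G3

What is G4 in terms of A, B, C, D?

G1 = B ⊕ C
G3 = D ⊽ G1 = D ⊽ (B ⊕ C)
G4 = A ∧ G3 = A ∧ (D ⊽ (B ⊕ C))

A ∧ (D ⊽ (B ⊕ C))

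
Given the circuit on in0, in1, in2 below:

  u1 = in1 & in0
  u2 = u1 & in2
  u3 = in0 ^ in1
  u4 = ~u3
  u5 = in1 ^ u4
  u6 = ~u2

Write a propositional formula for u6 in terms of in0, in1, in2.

~((in1 & in0) & in2)

u1 = in1 & in0
u2 = u1 & in2 = (in1 & in0) & in2
u6 = ~u2 = ~((in1 & in0) & in2)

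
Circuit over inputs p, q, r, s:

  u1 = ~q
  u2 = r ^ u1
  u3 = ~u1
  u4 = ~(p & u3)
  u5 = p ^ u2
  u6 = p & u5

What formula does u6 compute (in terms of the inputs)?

u1 = ~q
u2 = r ^ u1 = r ^ ~q
u5 = p ^ u2 = p ^ (r ^ ~q)
u6 = p & u5 = p & (p ^ (r ^ ~q))

p & (p ^ (r ^ ~q))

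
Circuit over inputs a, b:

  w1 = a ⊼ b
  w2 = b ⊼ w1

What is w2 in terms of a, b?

w1 = a ⊼ b
w2 = b ⊼ w1 = b ⊼ (a ⊼ b)

b ⊼ (a ⊼ b)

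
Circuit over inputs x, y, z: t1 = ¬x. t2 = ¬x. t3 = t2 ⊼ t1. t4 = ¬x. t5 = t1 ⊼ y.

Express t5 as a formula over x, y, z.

¬x ⊼ y

t1 = ¬x
t5 = t1 ⊼ y = ¬x ⊼ y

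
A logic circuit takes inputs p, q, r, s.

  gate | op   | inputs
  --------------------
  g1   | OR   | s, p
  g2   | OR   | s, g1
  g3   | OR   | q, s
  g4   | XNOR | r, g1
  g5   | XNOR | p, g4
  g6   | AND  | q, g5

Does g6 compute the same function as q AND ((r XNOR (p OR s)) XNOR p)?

Yes

g1 = s OR p
g4 = r XNOR g1 = r XNOR (s OR p)
g5 = p XNOR g4 = p XNOR (r XNOR (s OR p))
g6 = q AND g5 = q AND (p XNOR (r XNOR (s OR p)))
At p=0, q=0, r=0, s=0: circuit gives 0, formula gives 0.
At p=0, q=1, r=0, s=1: circuit gives 1, formula gives 1.
Agrees on all 16 inputs.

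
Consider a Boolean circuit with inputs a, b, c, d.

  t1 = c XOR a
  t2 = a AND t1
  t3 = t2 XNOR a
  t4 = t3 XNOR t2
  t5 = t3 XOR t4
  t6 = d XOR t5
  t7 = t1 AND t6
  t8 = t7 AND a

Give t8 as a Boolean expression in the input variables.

((c XOR a) AND (d XOR (((a AND (c XOR a)) XNOR a) XOR (((a AND (c XOR a)) XNOR a) XNOR (a AND (c XOR a)))))) AND a

t1 = c XOR a
t2 = a AND t1 = a AND (c XOR a)
t3 = t2 XNOR a = (a AND (c XOR a)) XNOR a
t4 = t3 XNOR t2 = ((a AND (c XOR a)) XNOR a) XNOR (a AND (c XOR a))
t5 = t3 XOR t4 = ((a AND (c XOR a)) XNOR a) XOR (((a AND (c XOR a)) XNOR a) XNOR (a AND (c XOR a)))
t6 = d XOR t5 = d XOR (((a AND (c XOR a)) XNOR a) XOR (((a AND (c XOR a)) XNOR a) XNOR (a AND (c XOR a))))
t7 = t1 AND t6 = (c XOR a) AND (d XOR (((a AND (c XOR a)) XNOR a) XOR (((a AND (c XOR a)) XNOR a) XNOR (a AND (c XOR a)))))
t8 = t7 AND a = ((c XOR a) AND (d XOR (((a AND (c XOR a)) XNOR a) XOR (((a AND (c XOR a)) XNOR a) XNOR (a AND (c XOR a)))))) AND a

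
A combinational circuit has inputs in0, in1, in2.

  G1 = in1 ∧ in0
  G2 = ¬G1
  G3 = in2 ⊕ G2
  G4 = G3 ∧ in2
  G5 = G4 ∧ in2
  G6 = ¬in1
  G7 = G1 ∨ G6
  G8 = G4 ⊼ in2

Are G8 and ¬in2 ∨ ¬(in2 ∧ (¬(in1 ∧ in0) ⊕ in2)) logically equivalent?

Yes

G1 = in1 ∧ in0
G2 = ¬G1 = ¬(in1 ∧ in0)
G3 = in2 ⊕ G2 = in2 ⊕ ¬(in1 ∧ in0)
G4 = G3 ∧ in2 = (in2 ⊕ ¬(in1 ∧ in0)) ∧ in2
G8 = G4 ⊼ in2 = ((in2 ⊕ ¬(in1 ∧ in0)) ∧ in2) ⊼ in2
At in0=1, in1=1, in2=1: circuit gives 0, formula gives 0.
At in0=0, in1=0, in2=0: circuit gives 1, formula gives 1.
Agrees on all 8 inputs.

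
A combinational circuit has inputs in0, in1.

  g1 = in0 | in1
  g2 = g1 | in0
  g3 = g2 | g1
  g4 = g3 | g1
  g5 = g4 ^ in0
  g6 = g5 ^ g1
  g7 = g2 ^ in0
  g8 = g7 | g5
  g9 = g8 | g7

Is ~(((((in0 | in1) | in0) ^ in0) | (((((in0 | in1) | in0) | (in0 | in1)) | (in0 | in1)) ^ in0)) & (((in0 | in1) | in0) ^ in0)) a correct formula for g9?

No

g1 = in0 | in1
g2 = g1 | in0 = (in0 | in1) | in0
g3 = g2 | g1 = ((in0 | in1) | in0) | (in0 | in1)
g4 = g3 | g1 = (((in0 | in1) | in0) | (in0 | in1)) | (in0 | in1)
g5 = g4 ^ in0 = ((((in0 | in1) | in0) | (in0 | in1)) | (in0 | in1)) ^ in0
g7 = g2 ^ in0 = ((in0 | in1) | in0) ^ in0
g8 = g7 | g5 = (((in0 | in1) | in0) ^ in0) | (((((in0 | in1) | in0) | (in0 | in1)) | (in0 | in1)) ^ in0)
g9 = g8 | g7 = ((((in0 | in1) | in0) ^ in0) | (((((in0 | in1) | in0) | (in0 | in1)) | (in0 | in1)) ^ in0)) | (((in0 | in1) | in0) ^ in0)
At in0=0, in1=0: circuit gives 0, formula gives 1.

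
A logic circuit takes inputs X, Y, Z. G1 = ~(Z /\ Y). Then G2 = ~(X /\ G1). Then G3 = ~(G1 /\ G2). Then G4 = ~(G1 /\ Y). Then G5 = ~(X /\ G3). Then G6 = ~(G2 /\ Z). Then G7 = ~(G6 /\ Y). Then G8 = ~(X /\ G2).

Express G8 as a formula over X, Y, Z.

~(X /\ (~(X /\ (~(Z /\ Y)))))

G1 = ~(Z /\ Y)
G2 = ~(X /\ G1) = ~(X /\ (~(Z /\ Y)))
G8 = ~(X /\ G2) = ~(X /\ (~(X /\ (~(Z /\ Y)))))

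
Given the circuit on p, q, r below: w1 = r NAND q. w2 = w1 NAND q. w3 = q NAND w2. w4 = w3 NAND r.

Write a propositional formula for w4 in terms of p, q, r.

(q NAND ((r NAND q) NAND q)) NAND r

w1 = r NAND q
w2 = w1 NAND q = (r NAND q) NAND q
w3 = q NAND w2 = q NAND ((r NAND q) NAND q)
w4 = w3 NAND r = (q NAND ((r NAND q) NAND q)) NAND r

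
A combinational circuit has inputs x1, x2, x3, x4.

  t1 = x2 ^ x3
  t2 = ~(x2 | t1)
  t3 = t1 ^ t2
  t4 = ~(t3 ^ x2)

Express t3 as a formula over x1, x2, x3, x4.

(x2 ^ x3) ^ (~(x2 | (x2 ^ x3)))

t1 = x2 ^ x3
t2 = ~(x2 | t1) = ~(x2 | (x2 ^ x3))
t3 = t1 ^ t2 = (x2 ^ x3) ^ (~(x2 | (x2 ^ x3)))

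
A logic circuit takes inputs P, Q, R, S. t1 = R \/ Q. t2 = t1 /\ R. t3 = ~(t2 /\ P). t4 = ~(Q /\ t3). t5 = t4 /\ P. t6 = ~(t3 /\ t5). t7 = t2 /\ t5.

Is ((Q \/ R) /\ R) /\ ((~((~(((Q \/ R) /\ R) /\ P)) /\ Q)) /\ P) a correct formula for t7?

t1 = R \/ Q
t2 = t1 /\ R = (R \/ Q) /\ R
t3 = ~(t2 /\ P) = ~(((R \/ Q) /\ R) /\ P)
t4 = ~(Q /\ t3) = ~(Q /\ (~(((R \/ Q) /\ R) /\ P)))
t5 = t4 /\ P = (~(Q /\ (~(((R \/ Q) /\ R) /\ P)))) /\ P
t7 = t2 /\ t5 = ((R \/ Q) /\ R) /\ ((~(Q /\ (~(((R \/ Q) /\ R) /\ P)))) /\ P)
At P=0, Q=0, R=0, S=0: circuit gives 0, formula gives 0.
At P=1, Q=0, R=1, S=0: circuit gives 1, formula gives 1.
Agrees on all 16 inputs.

Yes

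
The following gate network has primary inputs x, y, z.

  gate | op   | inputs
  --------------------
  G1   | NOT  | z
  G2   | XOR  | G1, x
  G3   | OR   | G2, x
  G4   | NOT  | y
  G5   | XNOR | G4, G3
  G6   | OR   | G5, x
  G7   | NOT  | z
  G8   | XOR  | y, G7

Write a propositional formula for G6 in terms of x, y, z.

G1 = NOT z
G2 = G1 XOR x = NOT z XOR x
G3 = G2 OR x = (NOT z XOR x) OR x
G4 = NOT y
G5 = G4 XNOR G3 = NOT y XNOR ((NOT z XOR x) OR x)
G6 = G5 OR x = (NOT y XNOR ((NOT z XOR x) OR x)) OR x

(NOT y XNOR ((NOT z XOR x) OR x)) OR x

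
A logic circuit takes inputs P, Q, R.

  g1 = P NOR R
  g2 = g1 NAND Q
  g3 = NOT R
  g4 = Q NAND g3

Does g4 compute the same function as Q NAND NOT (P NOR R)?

No

g3 = NOT R
g4 = Q NAND g3 = Q NAND NOT R
At P=0, Q=1, R=0: circuit gives 0, formula gives 1.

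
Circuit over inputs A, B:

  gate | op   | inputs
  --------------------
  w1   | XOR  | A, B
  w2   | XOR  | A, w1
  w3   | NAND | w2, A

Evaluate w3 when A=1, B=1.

0

w1 = 1 XOR 1 = 0
w2 = 1 XOR 0 = 1
w3 = 1 NAND 1 = 0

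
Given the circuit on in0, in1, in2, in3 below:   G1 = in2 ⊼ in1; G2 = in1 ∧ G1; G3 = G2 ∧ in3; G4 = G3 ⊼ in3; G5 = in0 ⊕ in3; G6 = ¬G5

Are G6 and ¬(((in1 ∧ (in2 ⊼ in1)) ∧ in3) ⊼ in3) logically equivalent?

G5 = in0 ⊕ in3
G6 = ¬G5 = ¬(in0 ⊕ in3)
At in0=0, in1=0, in2=0, in3=0: circuit gives 1, formula gives 0.

No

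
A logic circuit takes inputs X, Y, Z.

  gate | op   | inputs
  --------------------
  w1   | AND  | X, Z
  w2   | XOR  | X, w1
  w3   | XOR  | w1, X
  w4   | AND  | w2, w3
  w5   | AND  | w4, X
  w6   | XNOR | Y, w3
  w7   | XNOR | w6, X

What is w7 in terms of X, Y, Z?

w1 = X AND Z
w3 = w1 XOR X = (X AND Z) XOR X
w6 = Y XNOR w3 = Y XNOR ((X AND Z) XOR X)
w7 = w6 XNOR X = (Y XNOR ((X AND Z) XOR X)) XNOR X

(Y XNOR ((X AND Z) XOR X)) XNOR X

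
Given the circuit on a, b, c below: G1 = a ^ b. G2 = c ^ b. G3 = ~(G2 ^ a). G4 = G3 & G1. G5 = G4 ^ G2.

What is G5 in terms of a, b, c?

G1 = a ^ b
G2 = c ^ b
G3 = ~(G2 ^ a) = ~((c ^ b) ^ a)
G4 = G3 & G1 = (~((c ^ b) ^ a)) & (a ^ b)
G5 = G4 ^ G2 = ((~((c ^ b) ^ a)) & (a ^ b)) ^ (c ^ b)

((~((c ^ b) ^ a)) & (a ^ b)) ^ (c ^ b)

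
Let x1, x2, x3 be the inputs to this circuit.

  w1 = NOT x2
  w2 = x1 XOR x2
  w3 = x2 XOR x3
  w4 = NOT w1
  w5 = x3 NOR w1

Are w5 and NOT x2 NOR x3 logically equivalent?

w1 = NOT x2
w5 = x3 NOR w1 = x3 NOR NOT x2
At x1=0, x2=0, x3=0: circuit gives 0, formula gives 0.
At x1=0, x2=1, x3=0: circuit gives 1, formula gives 1.
Agrees on all 8 inputs.

Yes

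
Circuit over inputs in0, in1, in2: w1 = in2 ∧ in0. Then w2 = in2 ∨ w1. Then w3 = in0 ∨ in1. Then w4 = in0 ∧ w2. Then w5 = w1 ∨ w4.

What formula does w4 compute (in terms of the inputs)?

w1 = in2 ∧ in0
w2 = in2 ∨ w1 = in2 ∨ (in2 ∧ in0)
w4 = in0 ∧ w2 = in0 ∧ (in2 ∨ (in2 ∧ in0))

in0 ∧ (in2 ∨ (in2 ∧ in0))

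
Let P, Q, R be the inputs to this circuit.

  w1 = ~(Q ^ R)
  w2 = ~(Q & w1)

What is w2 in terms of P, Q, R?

~(Q & (~(Q ^ R)))

w1 = ~(Q ^ R)
w2 = ~(Q & w1) = ~(Q & (~(Q ^ R)))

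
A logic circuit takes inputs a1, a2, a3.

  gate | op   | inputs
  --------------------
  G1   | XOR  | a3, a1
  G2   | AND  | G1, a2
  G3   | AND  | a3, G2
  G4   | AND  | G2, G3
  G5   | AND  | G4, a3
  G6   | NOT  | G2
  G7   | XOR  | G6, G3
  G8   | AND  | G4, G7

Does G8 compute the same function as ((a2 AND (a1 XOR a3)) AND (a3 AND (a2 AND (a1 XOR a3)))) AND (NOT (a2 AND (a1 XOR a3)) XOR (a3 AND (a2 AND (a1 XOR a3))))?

Yes

G1 = a3 XOR a1
G2 = G1 AND a2 = (a3 XOR a1) AND a2
G3 = a3 AND G2 = a3 AND ((a3 XOR a1) AND a2)
G4 = G2 AND G3 = ((a3 XOR a1) AND a2) AND (a3 AND ((a3 XOR a1) AND a2))
G6 = NOT G2 = NOT ((a3 XOR a1) AND a2)
G7 = G6 XOR G3 = NOT ((a3 XOR a1) AND a2) XOR (a3 AND ((a3 XOR a1) AND a2))
G8 = G4 AND G7 = (((a3 XOR a1) AND a2) AND (a3 AND ((a3 XOR a1) AND a2))) AND (NOT ((a3 XOR a1) AND a2) XOR (a3 AND ((a3 XOR a1) AND a2)))
At a1=0, a2=0, a3=0: circuit gives 0, formula gives 0.
At a1=0, a2=1, a3=1: circuit gives 1, formula gives 1.
Agrees on all 8 inputs.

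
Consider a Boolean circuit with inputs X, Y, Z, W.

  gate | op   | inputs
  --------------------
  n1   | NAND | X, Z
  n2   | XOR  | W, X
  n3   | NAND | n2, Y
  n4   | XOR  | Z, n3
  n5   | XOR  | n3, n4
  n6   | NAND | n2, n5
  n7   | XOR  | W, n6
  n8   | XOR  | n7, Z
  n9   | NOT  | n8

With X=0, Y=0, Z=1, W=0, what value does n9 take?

1

n2 = 0 XOR 0 = 0
n3 = 0 NAND 0 = 1
n4 = 1 XOR 1 = 0
n5 = 1 XOR 0 = 1
n6 = 0 NAND 1 = 1
n7 = 0 XOR 1 = 1
n8 = 1 XOR 1 = 0
n9 = NOT 0 = 1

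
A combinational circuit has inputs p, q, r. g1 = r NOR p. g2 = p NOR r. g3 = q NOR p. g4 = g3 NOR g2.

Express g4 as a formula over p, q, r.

g2 = p NOR r
g3 = q NOR p
g4 = g3 NOR g2 = (q NOR p) NOR (p NOR r)

(q NOR p) NOR (p NOR r)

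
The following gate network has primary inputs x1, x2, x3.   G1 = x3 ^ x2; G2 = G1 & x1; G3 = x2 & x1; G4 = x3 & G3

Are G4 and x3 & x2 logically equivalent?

G3 = x2 & x1
G4 = x3 & G3 = x3 & (x2 & x1)
At x1=0, x2=1, x3=1: circuit gives 0, formula gives 1.

No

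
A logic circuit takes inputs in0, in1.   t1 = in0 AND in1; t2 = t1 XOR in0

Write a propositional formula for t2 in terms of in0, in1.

t1 = in0 AND in1
t2 = t1 XOR in0 = (in0 AND in1) XOR in0

(in0 AND in1) XOR in0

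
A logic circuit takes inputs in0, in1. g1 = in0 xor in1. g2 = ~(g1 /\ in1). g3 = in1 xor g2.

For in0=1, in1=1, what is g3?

g1 = 1 xor 1 = 0
g2 = ~(0 /\ 1) = 1
g3 = 1 xor 1 = 0

0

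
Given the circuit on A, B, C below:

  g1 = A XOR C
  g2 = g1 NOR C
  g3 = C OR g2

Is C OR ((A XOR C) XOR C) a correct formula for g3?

No

g1 = A XOR C
g2 = g1 NOR C = (A XOR C) NOR C
g3 = C OR g2 = C OR ((A XOR C) NOR C)
At A=0, B=0, C=0: circuit gives 1, formula gives 0.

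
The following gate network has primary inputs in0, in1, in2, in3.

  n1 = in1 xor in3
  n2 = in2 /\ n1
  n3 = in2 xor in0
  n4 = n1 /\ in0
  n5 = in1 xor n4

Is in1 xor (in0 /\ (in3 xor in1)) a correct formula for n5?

n1 = in1 xor in3
n4 = n1 /\ in0 = (in1 xor in3) /\ in0
n5 = in1 xor n4 = in1 xor ((in1 xor in3) /\ in0)
At in0=0, in1=0, in2=0, in3=0: circuit gives 0, formula gives 0.
At in0=0, in1=1, in2=0, in3=0: circuit gives 1, formula gives 1.
Agrees on all 16 inputs.

Yes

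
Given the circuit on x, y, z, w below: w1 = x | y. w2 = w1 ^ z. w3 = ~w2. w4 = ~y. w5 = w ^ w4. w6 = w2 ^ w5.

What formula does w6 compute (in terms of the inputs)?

w1 = x | y
w2 = w1 ^ z = (x | y) ^ z
w4 = ~y
w5 = w ^ w4 = w ^ ~y
w6 = w2 ^ w5 = ((x | y) ^ z) ^ (w ^ ~y)

((x | y) ^ z) ^ (w ^ ~y)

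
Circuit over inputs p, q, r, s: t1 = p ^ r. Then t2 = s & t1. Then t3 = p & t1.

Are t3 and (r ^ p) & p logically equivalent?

t1 = p ^ r
t3 = p & t1 = p & (p ^ r)
At p=0, q=0, r=0, s=0: circuit gives 0, formula gives 0.
At p=1, q=0, r=0, s=0: circuit gives 1, formula gives 1.
Agrees on all 16 inputs.

Yes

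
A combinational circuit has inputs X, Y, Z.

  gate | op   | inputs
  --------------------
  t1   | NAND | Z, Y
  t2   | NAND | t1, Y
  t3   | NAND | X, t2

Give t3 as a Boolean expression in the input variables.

X NAND ((Z NAND Y) NAND Y)

t1 = Z NAND Y
t2 = t1 NAND Y = (Z NAND Y) NAND Y
t3 = X NAND t2 = X NAND ((Z NAND Y) NAND Y)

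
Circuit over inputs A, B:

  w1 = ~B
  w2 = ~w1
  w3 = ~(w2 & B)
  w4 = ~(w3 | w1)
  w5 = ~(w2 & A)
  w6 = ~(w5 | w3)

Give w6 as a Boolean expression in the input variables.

w1 = ~B
w2 = ~w1 = ~~B
w3 = ~(w2 & B) = ~(~~B & B)
w5 = ~(w2 & A) = ~(~~B & A)
w6 = ~(w5 | w3) = ~((~(~~B & A)) | (~(~~B & B)))

~((~(~~B & A)) | (~(~~B & B)))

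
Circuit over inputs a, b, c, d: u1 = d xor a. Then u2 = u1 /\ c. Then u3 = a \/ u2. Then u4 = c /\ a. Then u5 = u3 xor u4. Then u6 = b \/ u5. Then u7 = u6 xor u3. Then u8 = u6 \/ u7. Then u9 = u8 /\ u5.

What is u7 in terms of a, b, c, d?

(b \/ ((a \/ ((d xor a) /\ c)) xor (c /\ a))) xor (a \/ ((d xor a) /\ c))

u1 = d xor a
u2 = u1 /\ c = (d xor a) /\ c
u3 = a \/ u2 = a \/ ((d xor a) /\ c)
u4 = c /\ a
u5 = u3 xor u4 = (a \/ ((d xor a) /\ c)) xor (c /\ a)
u6 = b \/ u5 = b \/ ((a \/ ((d xor a) /\ c)) xor (c /\ a))
u7 = u6 xor u3 = (b \/ ((a \/ ((d xor a) /\ c)) xor (c /\ a))) xor (a \/ ((d xor a) /\ c))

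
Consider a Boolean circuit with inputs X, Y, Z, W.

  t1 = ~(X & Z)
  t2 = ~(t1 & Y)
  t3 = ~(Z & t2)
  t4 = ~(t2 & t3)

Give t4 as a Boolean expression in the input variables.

t1 = ~(X & Z)
t2 = ~(t1 & Y) = ~((~(X & Z)) & Y)
t3 = ~(Z & t2) = ~(Z & (~((~(X & Z)) & Y)))
t4 = ~(t2 & t3) = ~((~((~(X & Z)) & Y)) & (~(Z & (~((~(X & Z)) & Y)))))

~((~((~(X & Z)) & Y)) & (~(Z & (~((~(X & Z)) & Y)))))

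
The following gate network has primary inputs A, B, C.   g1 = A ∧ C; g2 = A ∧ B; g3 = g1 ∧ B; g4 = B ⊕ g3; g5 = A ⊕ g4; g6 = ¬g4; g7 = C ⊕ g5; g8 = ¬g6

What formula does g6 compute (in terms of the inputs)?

g1 = A ∧ C
g3 = g1 ∧ B = (A ∧ C) ∧ B
g4 = B ⊕ g3 = B ⊕ ((A ∧ C) ∧ B)
g6 = ¬g4 = ¬(B ⊕ ((A ∧ C) ∧ B))

¬(B ⊕ ((A ∧ C) ∧ B))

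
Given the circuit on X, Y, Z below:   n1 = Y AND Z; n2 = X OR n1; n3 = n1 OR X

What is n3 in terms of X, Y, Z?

(Y AND Z) OR X

n1 = Y AND Z
n3 = n1 OR X = (Y AND Z) OR X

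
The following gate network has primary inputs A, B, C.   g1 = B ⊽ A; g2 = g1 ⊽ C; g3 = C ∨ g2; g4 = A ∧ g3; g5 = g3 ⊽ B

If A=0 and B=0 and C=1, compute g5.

0

g1 = 0 ⊽ 0 = 1
g2 = 1 ⊽ 1 = 0
g3 = 1 ∨ 0 = 1
g5 = 1 ⊽ 0 = 0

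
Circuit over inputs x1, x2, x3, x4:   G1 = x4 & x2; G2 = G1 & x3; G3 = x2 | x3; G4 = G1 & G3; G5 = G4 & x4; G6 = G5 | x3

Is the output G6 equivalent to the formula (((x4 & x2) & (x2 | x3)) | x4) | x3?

No

G1 = x4 & x2
G3 = x2 | x3
G4 = G1 & G3 = (x4 & x2) & (x2 | x3)
G5 = G4 & x4 = ((x4 & x2) & (x2 | x3)) & x4
G6 = G5 | x3 = (((x4 & x2) & (x2 | x3)) & x4) | x3
At x1=0, x2=0, x3=0, x4=1: circuit gives 0, formula gives 1.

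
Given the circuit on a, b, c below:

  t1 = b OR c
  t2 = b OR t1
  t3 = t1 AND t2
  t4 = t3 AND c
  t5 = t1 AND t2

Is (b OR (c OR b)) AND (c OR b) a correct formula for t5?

Yes

t1 = b OR c
t2 = b OR t1 = b OR (b OR c)
t5 = t1 AND t2 = (b OR c) AND (b OR (b OR c))
At a=0, b=0, c=0: circuit gives 0, formula gives 0.
At a=0, b=0, c=1: circuit gives 1, formula gives 1.
Agrees on all 8 inputs.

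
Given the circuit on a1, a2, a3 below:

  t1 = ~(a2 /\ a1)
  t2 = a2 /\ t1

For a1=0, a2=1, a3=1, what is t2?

1

t1 = ~(1 /\ 0) = 1
t2 = 1 /\ 1 = 1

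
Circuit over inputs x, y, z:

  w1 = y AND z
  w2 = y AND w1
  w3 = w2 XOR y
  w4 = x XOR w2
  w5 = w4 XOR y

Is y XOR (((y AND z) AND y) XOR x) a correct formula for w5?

Yes

w1 = y AND z
w2 = y AND w1 = y AND (y AND z)
w4 = x XOR w2 = x XOR (y AND (y AND z))
w5 = w4 XOR y = (x XOR (y AND (y AND z))) XOR y
At x=0, y=0, z=0: circuit gives 0, formula gives 0.
At x=0, y=1, z=0: circuit gives 1, formula gives 1.
Agrees on all 8 inputs.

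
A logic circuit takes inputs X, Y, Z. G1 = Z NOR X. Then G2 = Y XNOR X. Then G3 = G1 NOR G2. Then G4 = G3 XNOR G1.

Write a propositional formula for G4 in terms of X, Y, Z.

G1 = Z NOR X
G2 = Y XNOR X
G3 = G1 NOR G2 = (Z NOR X) NOR (Y XNOR X)
G4 = G3 XNOR G1 = ((Z NOR X) NOR (Y XNOR X)) XNOR (Z NOR X)

((Z NOR X) NOR (Y XNOR X)) XNOR (Z NOR X)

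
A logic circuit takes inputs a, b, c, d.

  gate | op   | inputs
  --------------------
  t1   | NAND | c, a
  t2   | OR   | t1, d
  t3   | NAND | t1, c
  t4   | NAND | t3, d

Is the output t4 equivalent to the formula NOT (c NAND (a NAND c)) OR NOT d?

Yes

t1 = c NAND a
t3 = t1 NAND c = (c NAND a) NAND c
t4 = t3 NAND d = ((c NAND a) NAND c) NAND d
At a=0, b=0, c=0, d=1: circuit gives 0, formula gives 0.
At a=0, b=0, c=0, d=0: circuit gives 1, formula gives 1.
Agrees on all 16 inputs.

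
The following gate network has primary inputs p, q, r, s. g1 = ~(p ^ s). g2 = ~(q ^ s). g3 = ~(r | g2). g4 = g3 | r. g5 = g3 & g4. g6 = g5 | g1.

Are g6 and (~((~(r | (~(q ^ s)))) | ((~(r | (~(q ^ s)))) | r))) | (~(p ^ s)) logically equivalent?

No

g1 = ~(p ^ s)
g2 = ~(q ^ s)
g3 = ~(r | g2) = ~(r | (~(q ^ s)))
g4 = g3 | r = (~(r | (~(q ^ s)))) | r
g5 = g3 & g4 = (~(r | (~(q ^ s)))) & ((~(r | (~(q ^ s)))) | r)
g6 = g5 | g1 = ((~(r | (~(q ^ s)))) & ((~(r | (~(q ^ s)))) | r)) | (~(p ^ s))
At p=0, q=0, r=0, s=1: circuit gives 1, formula gives 0.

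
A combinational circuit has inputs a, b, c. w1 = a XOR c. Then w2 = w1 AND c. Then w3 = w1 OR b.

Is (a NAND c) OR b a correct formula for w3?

No

w1 = a XOR c
w3 = w1 OR b = (a XOR c) OR b
At a=0, b=0, c=0: circuit gives 0, formula gives 1.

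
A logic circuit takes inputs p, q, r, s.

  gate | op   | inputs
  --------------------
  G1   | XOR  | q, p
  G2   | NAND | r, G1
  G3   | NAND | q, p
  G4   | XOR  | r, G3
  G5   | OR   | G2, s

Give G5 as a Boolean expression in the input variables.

G1 = q XOR p
G2 = r NAND G1 = r NAND (q XOR p)
G5 = G2 OR s = (r NAND (q XOR p)) OR s

(r NAND (q XOR p)) OR s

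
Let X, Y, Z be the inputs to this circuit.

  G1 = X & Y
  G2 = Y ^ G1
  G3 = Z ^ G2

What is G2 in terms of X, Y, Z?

G1 = X & Y
G2 = Y ^ G1 = Y ^ (X & Y)

Y ^ (X & Y)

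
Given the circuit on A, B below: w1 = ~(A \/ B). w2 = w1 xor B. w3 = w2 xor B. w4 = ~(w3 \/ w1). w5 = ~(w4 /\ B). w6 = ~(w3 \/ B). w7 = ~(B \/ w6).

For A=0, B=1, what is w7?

0

w1 = ~(0 \/ 1) = 0
w2 = 0 xor 1 = 1
w3 = 1 xor 1 = 0
w6 = ~(0 \/ 1) = 0
w7 = ~(1 \/ 0) = 0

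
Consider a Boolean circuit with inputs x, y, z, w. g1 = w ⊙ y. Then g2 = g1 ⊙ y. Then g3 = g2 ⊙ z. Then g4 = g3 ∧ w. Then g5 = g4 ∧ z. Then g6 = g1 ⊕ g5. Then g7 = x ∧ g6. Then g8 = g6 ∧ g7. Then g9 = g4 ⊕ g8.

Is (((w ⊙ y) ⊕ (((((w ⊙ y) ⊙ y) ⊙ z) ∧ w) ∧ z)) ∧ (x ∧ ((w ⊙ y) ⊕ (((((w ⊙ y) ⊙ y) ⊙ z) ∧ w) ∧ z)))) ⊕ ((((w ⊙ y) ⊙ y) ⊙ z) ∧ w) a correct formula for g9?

g1 = w ⊙ y
g2 = g1 ⊙ y = (w ⊙ y) ⊙ y
g3 = g2 ⊙ z = ((w ⊙ y) ⊙ y) ⊙ z
g4 = g3 ∧ w = (((w ⊙ y) ⊙ y) ⊙ z) ∧ w
g5 = g4 ∧ z = ((((w ⊙ y) ⊙ y) ⊙ z) ∧ w) ∧ z
g6 = g1 ⊕ g5 = (w ⊙ y) ⊕ (((((w ⊙ y) ⊙ y) ⊙ z) ∧ w) ∧ z)
g7 = x ∧ g6 = x ∧ ((w ⊙ y) ⊕ (((((w ⊙ y) ⊙ y) ⊙ z) ∧ w) ∧ z))
g8 = g6 ∧ g7 = ((w ⊙ y) ⊕ (((((w ⊙ y) ⊙ y) ⊙ z) ∧ w) ∧ z)) ∧ (x ∧ ((w ⊙ y) ⊕ (((((w ⊙ y) ⊙ y) ⊙ z) ∧ w) ∧ z)))
g9 = g4 ⊕ g8 = ((((w ⊙ y) ⊙ y) ⊙ z) ∧ w) ⊕ (((w ⊙ y) ⊕ (((((w ⊙ y) ⊙ y) ⊙ z) ∧ w) ∧ z)) ∧ (x ∧ ((w ⊙ y) ⊕ (((((w ⊙ y) ⊙ y) ⊙ z) ∧ w) ∧ z))))
At x=0, y=0, z=0, w=0: circuit gives 0, formula gives 0.
At x=0, y=0, z=1, w=1: circuit gives 1, formula gives 1.
Agrees on all 16 inputs.

Yes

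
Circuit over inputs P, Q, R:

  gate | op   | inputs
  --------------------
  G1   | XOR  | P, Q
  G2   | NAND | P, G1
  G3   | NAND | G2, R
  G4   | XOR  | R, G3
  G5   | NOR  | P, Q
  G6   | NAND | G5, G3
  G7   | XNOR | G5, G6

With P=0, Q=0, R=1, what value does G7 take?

G1 = 0 XOR 0 = 0
G2 = 0 NAND 0 = 1
G3 = 1 NAND 1 = 0
G5 = 0 NOR 0 = 1
G6 = 1 NAND 0 = 1
G7 = 1 XNOR 1 = 1

1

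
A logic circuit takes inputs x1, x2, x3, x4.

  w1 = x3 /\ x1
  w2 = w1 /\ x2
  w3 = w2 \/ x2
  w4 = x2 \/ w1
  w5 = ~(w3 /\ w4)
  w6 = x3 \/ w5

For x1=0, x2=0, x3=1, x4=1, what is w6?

w1 = 1 /\ 0 = 0
w2 = 0 /\ 0 = 0
w3 = 0 \/ 0 = 0
w4 = 0 \/ 0 = 0
w5 = ~(0 /\ 0) = 1
w6 = 1 \/ 1 = 1

1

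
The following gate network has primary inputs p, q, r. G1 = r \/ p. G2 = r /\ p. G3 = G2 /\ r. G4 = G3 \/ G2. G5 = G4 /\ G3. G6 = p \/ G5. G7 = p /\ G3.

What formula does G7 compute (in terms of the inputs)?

G2 = r /\ p
G3 = G2 /\ r = (r /\ p) /\ r
G7 = p /\ G3 = p /\ ((r /\ p) /\ r)

p /\ ((r /\ p) /\ r)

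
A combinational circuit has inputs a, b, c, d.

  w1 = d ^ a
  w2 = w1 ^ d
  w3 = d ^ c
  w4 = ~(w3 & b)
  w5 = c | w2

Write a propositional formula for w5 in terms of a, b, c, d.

w1 = d ^ a
w2 = w1 ^ d = (d ^ a) ^ d
w5 = c | w2 = c | ((d ^ a) ^ d)

c | ((d ^ a) ^ d)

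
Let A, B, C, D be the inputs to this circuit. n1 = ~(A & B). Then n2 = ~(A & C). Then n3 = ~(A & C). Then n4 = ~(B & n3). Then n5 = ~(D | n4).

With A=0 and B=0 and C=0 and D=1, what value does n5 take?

0

n3 = ~(0 & 0) = 1
n4 = ~(0 & 1) = 1
n5 = ~(1 | 1) = 0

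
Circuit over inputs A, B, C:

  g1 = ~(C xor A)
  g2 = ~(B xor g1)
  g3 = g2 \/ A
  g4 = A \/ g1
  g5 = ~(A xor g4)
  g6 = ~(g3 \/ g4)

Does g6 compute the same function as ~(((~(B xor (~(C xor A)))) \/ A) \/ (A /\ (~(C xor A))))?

g1 = ~(C xor A)
g2 = ~(B xor g1) = ~(B xor (~(C xor A)))
g3 = g2 \/ A = (~(B xor (~(C xor A)))) \/ A
g4 = A \/ g1 = A \/ (~(C xor A))
g6 = ~(g3 \/ g4) = ~(((~(B xor (~(C xor A)))) \/ A) \/ (A \/ (~(C xor A))))
At A=0, B=0, C=0: circuit gives 0, formula gives 1.

No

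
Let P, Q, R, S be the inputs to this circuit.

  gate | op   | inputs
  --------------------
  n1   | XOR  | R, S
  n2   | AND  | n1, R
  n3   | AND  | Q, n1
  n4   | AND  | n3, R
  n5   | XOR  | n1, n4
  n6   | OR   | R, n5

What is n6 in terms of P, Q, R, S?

n1 = R XOR S
n3 = Q AND n1 = Q AND (R XOR S)
n4 = n3 AND R = (Q AND (R XOR S)) AND R
n5 = n1 XOR n4 = (R XOR S) XOR ((Q AND (R XOR S)) AND R)
n6 = R OR n5 = R OR ((R XOR S) XOR ((Q AND (R XOR S)) AND R))

R OR ((R XOR S) XOR ((Q AND (R XOR S)) AND R))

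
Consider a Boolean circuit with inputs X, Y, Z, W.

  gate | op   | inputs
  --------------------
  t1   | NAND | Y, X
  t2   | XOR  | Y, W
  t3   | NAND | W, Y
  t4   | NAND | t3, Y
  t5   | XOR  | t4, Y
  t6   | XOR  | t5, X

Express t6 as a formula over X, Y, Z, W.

t3 = W NAND Y
t4 = t3 NAND Y = (W NAND Y) NAND Y
t5 = t4 XOR Y = ((W NAND Y) NAND Y) XOR Y
t6 = t5 XOR X = (((W NAND Y) NAND Y) XOR Y) XOR X

(((W NAND Y) NAND Y) XOR Y) XOR X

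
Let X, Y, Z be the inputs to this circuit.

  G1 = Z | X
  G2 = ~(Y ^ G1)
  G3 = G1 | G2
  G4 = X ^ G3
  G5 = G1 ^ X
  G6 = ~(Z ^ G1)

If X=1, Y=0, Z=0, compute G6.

G1 = 0 | 1 = 1
G6 = ~(0 ^ 1) = 0

0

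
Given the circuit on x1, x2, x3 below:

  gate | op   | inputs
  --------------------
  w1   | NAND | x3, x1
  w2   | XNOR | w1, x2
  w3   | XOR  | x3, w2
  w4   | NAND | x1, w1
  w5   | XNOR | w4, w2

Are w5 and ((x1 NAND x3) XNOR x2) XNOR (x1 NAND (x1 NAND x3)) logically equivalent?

w1 = x3 NAND x1
w2 = w1 XNOR x2 = (x3 NAND x1) XNOR x2
w4 = x1 NAND w1 = x1 NAND (x3 NAND x1)
w5 = w4 XNOR w2 = (x1 NAND (x3 NAND x1)) XNOR ((x3 NAND x1) XNOR x2)
At x1=0, x2=0, x3=0: circuit gives 0, formula gives 0.
At x1=0, x2=1, x3=0: circuit gives 1, formula gives 1.
Agrees on all 8 inputs.

Yes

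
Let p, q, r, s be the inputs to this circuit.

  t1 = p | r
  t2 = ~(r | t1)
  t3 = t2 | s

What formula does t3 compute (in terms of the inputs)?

(~(r | (p | r))) | s

t1 = p | r
t2 = ~(r | t1) = ~(r | (p | r))
t3 = t2 | s = (~(r | (p | r))) | s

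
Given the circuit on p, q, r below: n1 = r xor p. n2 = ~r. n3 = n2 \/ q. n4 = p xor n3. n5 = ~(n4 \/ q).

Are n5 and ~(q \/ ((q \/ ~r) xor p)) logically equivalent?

Yes

n2 = ~r
n3 = n2 \/ q = ~r \/ q
n4 = p xor n3 = p xor (~r \/ q)
n5 = ~(n4 \/ q) = ~((p xor (~r \/ q)) \/ q)
At p=0, q=0, r=0: circuit gives 0, formula gives 0.
At p=0, q=0, r=1: circuit gives 1, formula gives 1.
Agrees on all 8 inputs.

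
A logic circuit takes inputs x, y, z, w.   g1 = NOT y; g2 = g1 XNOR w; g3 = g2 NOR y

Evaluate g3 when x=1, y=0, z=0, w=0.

1

g1 = NOT 0 = 1
g2 = 1 XNOR 0 = 0
g3 = 0 NOR 0 = 1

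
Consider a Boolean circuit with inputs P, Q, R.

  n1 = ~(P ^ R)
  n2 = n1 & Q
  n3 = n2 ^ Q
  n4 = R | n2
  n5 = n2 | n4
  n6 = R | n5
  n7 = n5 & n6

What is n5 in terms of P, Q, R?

((~(P ^ R)) & Q) | (R | ((~(P ^ R)) & Q))

n1 = ~(P ^ R)
n2 = n1 & Q = (~(P ^ R)) & Q
n4 = R | n2 = R | ((~(P ^ R)) & Q)
n5 = n2 | n4 = ((~(P ^ R)) & Q) | (R | ((~(P ^ R)) & Q))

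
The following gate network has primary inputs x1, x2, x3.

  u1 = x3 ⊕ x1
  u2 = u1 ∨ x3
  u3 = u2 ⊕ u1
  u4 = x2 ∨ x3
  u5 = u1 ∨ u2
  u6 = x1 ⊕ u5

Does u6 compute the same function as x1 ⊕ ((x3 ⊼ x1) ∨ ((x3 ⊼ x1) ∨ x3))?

u1 = x3 ⊕ x1
u2 = u1 ∨ x3 = (x3 ⊕ x1) ∨ x3
u5 = u1 ∨ u2 = (x3 ⊕ x1) ∨ ((x3 ⊕ x1) ∨ x3)
u6 = x1 ⊕ u5 = x1 ⊕ ((x3 ⊕ x1) ∨ ((x3 ⊕ x1) ∨ x3))
At x1=0, x2=0, x3=0: circuit gives 0, formula gives 1.

No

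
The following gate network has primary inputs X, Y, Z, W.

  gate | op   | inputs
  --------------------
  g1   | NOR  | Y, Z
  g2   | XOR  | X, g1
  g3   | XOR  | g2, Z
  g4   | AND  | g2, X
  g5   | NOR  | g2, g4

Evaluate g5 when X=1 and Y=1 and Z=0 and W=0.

0

g1 = 1 NOR 0 = 0
g2 = 1 XOR 0 = 1
g4 = 1 AND 1 = 1
g5 = 1 NOR 1 = 0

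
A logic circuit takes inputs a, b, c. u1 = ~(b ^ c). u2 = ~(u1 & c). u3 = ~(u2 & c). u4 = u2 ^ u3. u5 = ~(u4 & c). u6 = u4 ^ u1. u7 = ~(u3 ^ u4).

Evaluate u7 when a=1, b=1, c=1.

1

u1 = ~(1 ^ 1) = 1
u2 = ~(1 & 1) = 0
u3 = ~(0 & 1) = 1
u4 = 0 ^ 1 = 1
u7 = ~(1 ^ 1) = 1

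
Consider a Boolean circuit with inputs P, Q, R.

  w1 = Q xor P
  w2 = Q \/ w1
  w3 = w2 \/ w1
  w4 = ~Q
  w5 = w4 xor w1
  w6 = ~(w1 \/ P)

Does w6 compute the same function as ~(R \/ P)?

No

w1 = Q xor P
w6 = ~(w1 \/ P) = ~((Q xor P) \/ P)
At P=0, Q=0, R=1: circuit gives 1, formula gives 0.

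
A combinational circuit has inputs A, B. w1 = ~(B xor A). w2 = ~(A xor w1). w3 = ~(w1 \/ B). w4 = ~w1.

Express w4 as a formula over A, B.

~(~(B xor A))

w1 = ~(B xor A)
w4 = ~w1 = ~(~(B xor A))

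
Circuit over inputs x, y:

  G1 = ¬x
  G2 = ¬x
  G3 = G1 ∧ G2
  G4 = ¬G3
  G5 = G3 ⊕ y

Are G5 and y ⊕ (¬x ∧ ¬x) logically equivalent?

G1 = ¬x
G2 = ¬x
G3 = G1 ∧ G2 = ¬x ∧ ¬x
G5 = G3 ⊕ y = (¬x ∧ ¬x) ⊕ y
At x=0, y=1: circuit gives 0, formula gives 0.
At x=0, y=0: circuit gives 1, formula gives 1.
Agrees on all 4 inputs.

Yes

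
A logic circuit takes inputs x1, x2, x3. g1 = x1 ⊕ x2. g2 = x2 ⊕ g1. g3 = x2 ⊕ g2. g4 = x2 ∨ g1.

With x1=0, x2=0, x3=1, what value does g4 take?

g1 = 0 ⊕ 0 = 0
g4 = 0 ∨ 0 = 0

0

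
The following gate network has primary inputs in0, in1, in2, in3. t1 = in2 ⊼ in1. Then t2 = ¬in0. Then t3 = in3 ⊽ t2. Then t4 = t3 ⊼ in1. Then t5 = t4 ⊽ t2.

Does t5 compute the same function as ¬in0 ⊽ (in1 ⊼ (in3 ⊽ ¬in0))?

Yes

t2 = ¬in0
t3 = in3 ⊽ t2 = in3 ⊽ ¬in0
t4 = t3 ⊼ in1 = (in3 ⊽ ¬in0) ⊼ in1
t5 = t4 ⊽ t2 = ((in3 ⊽ ¬in0) ⊼ in1) ⊽ ¬in0
At in0=0, in1=0, in2=0, in3=0: circuit gives 0, formula gives 0.
At in0=1, in1=1, in2=0, in3=0: circuit gives 1, formula gives 1.
Agrees on all 16 inputs.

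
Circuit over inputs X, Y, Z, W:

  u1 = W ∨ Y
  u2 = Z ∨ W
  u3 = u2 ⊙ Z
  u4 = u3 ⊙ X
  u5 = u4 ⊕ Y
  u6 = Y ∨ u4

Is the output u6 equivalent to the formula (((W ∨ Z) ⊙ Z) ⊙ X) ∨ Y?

Yes

u2 = Z ∨ W
u3 = u2 ⊙ Z = (Z ∨ W) ⊙ Z
u4 = u3 ⊙ X = ((Z ∨ W) ⊙ Z) ⊙ X
u6 = Y ∨ u4 = Y ∨ (((Z ∨ W) ⊙ Z) ⊙ X)
At X=0, Y=0, Z=0, W=0: circuit gives 0, formula gives 0.
At X=0, Y=0, Z=0, W=1: circuit gives 1, formula gives 1.
Agrees on all 16 inputs.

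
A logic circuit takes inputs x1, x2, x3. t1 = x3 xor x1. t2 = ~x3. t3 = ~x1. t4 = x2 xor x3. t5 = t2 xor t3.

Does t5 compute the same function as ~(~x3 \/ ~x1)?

No

t2 = ~x3
t3 = ~x1
t5 = t2 xor t3 = ~x3 xor ~x1
At x1=0, x2=0, x3=1: circuit gives 1, formula gives 0.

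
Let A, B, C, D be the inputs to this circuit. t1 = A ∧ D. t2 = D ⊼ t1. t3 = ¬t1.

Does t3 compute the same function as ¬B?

t1 = A ∧ D
t3 = ¬t1 = ¬(A ∧ D)
At A=0, B=1, C=0, D=0: circuit gives 1, formula gives 0.

No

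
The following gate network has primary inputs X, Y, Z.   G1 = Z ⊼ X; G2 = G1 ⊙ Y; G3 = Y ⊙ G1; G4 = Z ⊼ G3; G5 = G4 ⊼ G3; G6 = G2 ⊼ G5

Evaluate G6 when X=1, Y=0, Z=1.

0

G1 = 1 ⊼ 1 = 0
G2 = 0 ⊙ 0 = 1
G3 = 0 ⊙ 0 = 1
G4 = 1 ⊼ 1 = 0
G5 = 0 ⊼ 1 = 1
G6 = 1 ⊼ 1 = 0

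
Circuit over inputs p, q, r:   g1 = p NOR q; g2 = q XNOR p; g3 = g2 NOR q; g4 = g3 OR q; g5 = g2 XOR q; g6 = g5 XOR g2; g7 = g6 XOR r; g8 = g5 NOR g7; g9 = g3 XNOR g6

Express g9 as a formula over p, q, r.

g2 = q XNOR p
g3 = g2 NOR q = (q XNOR p) NOR q
g5 = g2 XOR q = (q XNOR p) XOR q
g6 = g5 XOR g2 = ((q XNOR p) XOR q) XOR (q XNOR p)
g9 = g3 XNOR g6 = ((q XNOR p) NOR q) XNOR (((q XNOR p) XOR q) XOR (q XNOR p))

((q XNOR p) NOR q) XNOR (((q XNOR p) XOR q) XOR (q XNOR p))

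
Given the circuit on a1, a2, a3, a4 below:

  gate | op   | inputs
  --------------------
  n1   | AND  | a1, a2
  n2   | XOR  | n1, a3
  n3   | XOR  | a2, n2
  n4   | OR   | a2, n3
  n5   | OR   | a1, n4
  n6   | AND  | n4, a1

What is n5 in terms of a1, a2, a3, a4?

a1 OR (a2 OR (a2 XOR ((a1 AND a2) XOR a3)))

n1 = a1 AND a2
n2 = n1 XOR a3 = (a1 AND a2) XOR a3
n3 = a2 XOR n2 = a2 XOR ((a1 AND a2) XOR a3)
n4 = a2 OR n3 = a2 OR (a2 XOR ((a1 AND a2) XOR a3))
n5 = a1 OR n4 = a1 OR (a2 OR (a2 XOR ((a1 AND a2) XOR a3)))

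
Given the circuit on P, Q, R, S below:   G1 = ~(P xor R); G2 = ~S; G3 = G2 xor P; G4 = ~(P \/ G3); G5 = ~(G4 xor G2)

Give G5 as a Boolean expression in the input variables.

~((~(P \/ (~S xor P))) xor ~S)

G2 = ~S
G3 = G2 xor P = ~S xor P
G4 = ~(P \/ G3) = ~(P \/ (~S xor P))
G5 = ~(G4 xor G2) = ~((~(P \/ (~S xor P))) xor ~S)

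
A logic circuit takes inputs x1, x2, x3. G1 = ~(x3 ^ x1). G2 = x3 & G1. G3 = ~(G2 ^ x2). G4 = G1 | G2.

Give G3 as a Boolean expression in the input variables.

~((x3 & (~(x3 ^ x1))) ^ x2)

G1 = ~(x3 ^ x1)
G2 = x3 & G1 = x3 & (~(x3 ^ x1))
G3 = ~(G2 ^ x2) = ~((x3 & (~(x3 ^ x1))) ^ x2)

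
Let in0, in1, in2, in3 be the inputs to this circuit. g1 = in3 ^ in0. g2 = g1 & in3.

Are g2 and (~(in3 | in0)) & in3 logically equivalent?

g1 = in3 ^ in0
g2 = g1 & in3 = (in3 ^ in0) & in3
At in0=0, in1=0, in2=0, in3=1: circuit gives 1, formula gives 0.

No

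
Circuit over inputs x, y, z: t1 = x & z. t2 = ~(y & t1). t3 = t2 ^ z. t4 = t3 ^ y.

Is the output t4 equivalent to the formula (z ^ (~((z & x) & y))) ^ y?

t1 = x & z
t2 = ~(y & t1) = ~(y & (x & z))
t3 = t2 ^ z = (~(y & (x & z))) ^ z
t4 = t3 ^ y = ((~(y & (x & z))) ^ z) ^ y
At x=0, y=0, z=1: circuit gives 0, formula gives 0.
At x=0, y=0, z=0: circuit gives 1, formula gives 1.
Agrees on all 8 inputs.

Yes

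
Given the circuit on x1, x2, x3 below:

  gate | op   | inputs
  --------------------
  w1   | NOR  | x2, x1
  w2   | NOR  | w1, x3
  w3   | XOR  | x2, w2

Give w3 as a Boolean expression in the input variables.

w1 = x2 NOR x1
w2 = w1 NOR x3 = (x2 NOR x1) NOR x3
w3 = x2 XOR w2 = x2 XOR ((x2 NOR x1) NOR x3)

x2 XOR ((x2 NOR x1) NOR x3)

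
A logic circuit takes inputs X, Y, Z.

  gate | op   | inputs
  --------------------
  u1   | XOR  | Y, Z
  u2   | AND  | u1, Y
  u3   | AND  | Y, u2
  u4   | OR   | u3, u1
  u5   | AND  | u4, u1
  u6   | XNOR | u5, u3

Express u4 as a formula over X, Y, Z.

u1 = Y XOR Z
u2 = u1 AND Y = (Y XOR Z) AND Y
u3 = Y AND u2 = Y AND ((Y XOR Z) AND Y)
u4 = u3 OR u1 = (Y AND ((Y XOR Z) AND Y)) OR (Y XOR Z)

(Y AND ((Y XOR Z) AND Y)) OR (Y XOR Z)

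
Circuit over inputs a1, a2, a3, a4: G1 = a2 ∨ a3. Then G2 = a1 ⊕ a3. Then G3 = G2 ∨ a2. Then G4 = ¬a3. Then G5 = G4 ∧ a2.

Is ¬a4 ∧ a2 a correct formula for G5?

G4 = ¬a3
G5 = G4 ∧ a2 = ¬a3 ∧ a2
At a1=0, a2=1, a3=0, a4=1: circuit gives 1, formula gives 0.

No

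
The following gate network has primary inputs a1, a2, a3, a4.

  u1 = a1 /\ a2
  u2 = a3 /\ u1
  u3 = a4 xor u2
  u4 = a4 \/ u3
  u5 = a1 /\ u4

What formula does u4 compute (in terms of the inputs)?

u1 = a1 /\ a2
u2 = a3 /\ u1 = a3 /\ (a1 /\ a2)
u3 = a4 xor u2 = a4 xor (a3 /\ (a1 /\ a2))
u4 = a4 \/ u3 = a4 \/ (a4 xor (a3 /\ (a1 /\ a2)))

a4 \/ (a4 xor (a3 /\ (a1 /\ a2)))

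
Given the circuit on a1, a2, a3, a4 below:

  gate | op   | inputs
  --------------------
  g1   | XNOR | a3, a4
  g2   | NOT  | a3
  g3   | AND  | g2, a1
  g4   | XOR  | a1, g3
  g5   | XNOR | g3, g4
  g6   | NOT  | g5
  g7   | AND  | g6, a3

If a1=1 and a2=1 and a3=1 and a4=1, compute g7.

g2 = NOT 1 = 0
g3 = 0 AND 1 = 0
g4 = 1 XOR 0 = 1
g5 = 0 XNOR 1 = 0
g6 = NOT 0 = 1
g7 = 1 AND 1 = 1

1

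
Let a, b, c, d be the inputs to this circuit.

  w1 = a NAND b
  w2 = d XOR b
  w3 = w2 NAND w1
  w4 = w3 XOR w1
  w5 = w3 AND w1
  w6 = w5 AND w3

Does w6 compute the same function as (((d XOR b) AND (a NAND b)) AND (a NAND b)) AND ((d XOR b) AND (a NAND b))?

No

w1 = a NAND b
w2 = d XOR b
w3 = w2 NAND w1 = (d XOR b) NAND (a NAND b)
w5 = w3 AND w1 = ((d XOR b) NAND (a NAND b)) AND (a NAND b)
w6 = w5 AND w3 = (((d XOR b) NAND (a NAND b)) AND (a NAND b)) AND ((d XOR b) NAND (a NAND b))
At a=0, b=0, c=0, d=0: circuit gives 1, formula gives 0.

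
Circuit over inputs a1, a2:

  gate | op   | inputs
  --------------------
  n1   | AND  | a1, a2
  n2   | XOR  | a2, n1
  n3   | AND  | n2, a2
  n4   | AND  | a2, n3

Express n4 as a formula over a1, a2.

n1 = a1 AND a2
n2 = a2 XOR n1 = a2 XOR (a1 AND a2)
n3 = n2 AND a2 = (a2 XOR (a1 AND a2)) AND a2
n4 = a2 AND n3 = a2 AND ((a2 XOR (a1 AND a2)) AND a2)

a2 AND ((a2 XOR (a1 AND a2)) AND a2)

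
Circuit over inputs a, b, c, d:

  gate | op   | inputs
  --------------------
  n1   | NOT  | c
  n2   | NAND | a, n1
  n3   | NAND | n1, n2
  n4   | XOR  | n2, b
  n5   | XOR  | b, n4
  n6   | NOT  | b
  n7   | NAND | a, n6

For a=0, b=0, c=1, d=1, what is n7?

1

n6 = NOT 0 = 1
n7 = 0 NAND 1 = 1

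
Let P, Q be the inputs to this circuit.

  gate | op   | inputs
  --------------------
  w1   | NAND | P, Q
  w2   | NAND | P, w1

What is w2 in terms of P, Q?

P NAND (P NAND Q)

w1 = P NAND Q
w2 = P NAND w1 = P NAND (P NAND Q)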